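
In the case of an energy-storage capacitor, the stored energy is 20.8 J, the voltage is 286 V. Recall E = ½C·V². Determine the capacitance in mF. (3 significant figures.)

Solving E = ½C·V² for C: C = 2E/V².
E = 20.8 J; V = 286 V.
C = 5.086×10^-4 F
5.086×10^-4 F × (1 mF / 0.001000 F) = 0.5086 mF

0.509 mF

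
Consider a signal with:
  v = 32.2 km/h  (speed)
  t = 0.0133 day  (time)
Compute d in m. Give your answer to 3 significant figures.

Rearranging: d = v·t.
v = 32.2 km/h = 8.944 m/s; t = 0.0133 day = 1149 s.
d = 10278 m

10300 m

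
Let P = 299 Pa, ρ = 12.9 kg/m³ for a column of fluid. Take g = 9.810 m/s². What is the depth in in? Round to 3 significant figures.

Rearranging P = ρ·g·h for h: h = P/(ρ·g).
P = 299 Pa; ρ = 12.9 kg/m³; g = 9.810 m/s².
h = 2.363 m
2.363 m × (1 in / 0.02540 m) = 93.02 in

93.0 in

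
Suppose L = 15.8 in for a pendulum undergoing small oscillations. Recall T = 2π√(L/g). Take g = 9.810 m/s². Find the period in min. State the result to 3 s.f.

0.0212 min

Directly: T = 2π√(L/g).
L = 15.8 in = 0.4013 m; g = 9.810 m/s².
T = 1.271 s
1.271 s × (1 min / 60.00 s) = 0.02118 min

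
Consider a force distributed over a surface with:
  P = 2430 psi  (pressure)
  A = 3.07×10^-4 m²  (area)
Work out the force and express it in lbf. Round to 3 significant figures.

Rearranging: F = P·A.
P = 2430 psi = 1.675×10^7 Pa; A = 3.07×10^-4 m².
F = 5144 N  (the unit combination reduces to kg·m/s² = N)
5144 N × (1 lbf / 4.448 N) = 1156 lbf

1160 lbf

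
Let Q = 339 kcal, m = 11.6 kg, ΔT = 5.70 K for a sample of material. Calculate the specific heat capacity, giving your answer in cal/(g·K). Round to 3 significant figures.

Solving Q = m·c·ΔT for c: c = Q/(m·ΔT).
Q = 339 kcal = 1.418×10^6 J; m = 11.6 kg; ΔT = 5.70 K.
c = 21452 J/(kg·K)
21452 J/(kg·K) × (1 cal/(g·K) / 4184 J/(kg·K)) = 5.127 cal/(g·K)

5.13 cal/(g·K)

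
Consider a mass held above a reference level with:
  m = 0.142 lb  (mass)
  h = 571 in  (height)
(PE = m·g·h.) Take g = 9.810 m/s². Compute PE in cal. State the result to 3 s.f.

PE is given directly by: PE = mgh.
m = 0.142 lb = 0.06441 kg; h = 571 in = 14.50 m; g = 9.810 m/s².
PE = 9.164 J
9.164 J × (1 cal / 4.184 J) = 2.190 cal

2.19 cal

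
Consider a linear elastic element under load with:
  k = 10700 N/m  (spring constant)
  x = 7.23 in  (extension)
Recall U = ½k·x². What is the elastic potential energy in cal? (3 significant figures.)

Directly: U = ½kx².
k = 10700 N/m; x = 7.23 in = 0.1836 m.
U = 180.4 J
180.4 J × (1 cal / 4.184 J) = 43.12 cal

43.1 cal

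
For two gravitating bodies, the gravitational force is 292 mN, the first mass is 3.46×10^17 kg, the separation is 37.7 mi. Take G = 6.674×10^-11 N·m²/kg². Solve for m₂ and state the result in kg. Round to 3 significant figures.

Solving F = G·m₁·m₂/r² for m₂: m₂ = F·r²/(G·m₁).
F = 292 mN = 0.2920 N; m₁ = 3.46×10^17 kg; r = 37.7 mi = 60672 m; G = 6.674×10^-11 N·m²/kg².
m₂ = 46.55 kg

46.5 kg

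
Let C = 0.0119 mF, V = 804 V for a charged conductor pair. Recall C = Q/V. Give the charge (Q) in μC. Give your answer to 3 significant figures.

Solving C = Q/V for Q: Q = CV.
C = 0.0119 mF = 1.190×10^-5 F; V = 804 V.
Q = 0.009568 C
0.009568 C × (1 μC / 1.000×10^-6 C) = 9568 μC

9570 μC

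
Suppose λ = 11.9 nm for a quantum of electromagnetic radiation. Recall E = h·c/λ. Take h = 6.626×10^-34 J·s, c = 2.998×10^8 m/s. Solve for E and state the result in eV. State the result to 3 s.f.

104 eV

Directly: E = hc/λ.
λ = 11.9 nm = 1.190×10^-8 m; h = 6.626×10^-34 J·s; c = 2.998×10^8 m/s.
E = 1.669×10^-17 J
1.669×10^-17 J × (1 eV / 1.602×10^-19 J) = 104.2 eV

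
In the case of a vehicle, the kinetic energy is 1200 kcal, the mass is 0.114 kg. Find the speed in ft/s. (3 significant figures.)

Rearranging: v = √(2·KE/m).
KE = 1200 kcal = 5.021×10^6 J; m = 0.114 kg.
v = 9385 m/s
9385 m/s × (1 ft/s / 0.3048 m/s) = 30792 ft/s

30800 ft/s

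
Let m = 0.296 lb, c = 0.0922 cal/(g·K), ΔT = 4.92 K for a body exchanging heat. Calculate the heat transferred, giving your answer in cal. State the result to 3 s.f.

60.9 cal

Directly: Q = mcΔT.
m = 0.296 lb = 0.1343 kg; c = 0.0922 cal/(g·K) = 385.8 J/(kg·K); ΔT = 4.92 K.
Q = 254.8 J  (the unit combination reduces to kg·m²/s² = J)
254.8 J × (1 cal / 4.184 J) = 60.91 cal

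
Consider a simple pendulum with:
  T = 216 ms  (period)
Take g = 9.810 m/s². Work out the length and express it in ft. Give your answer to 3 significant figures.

Rearranging T = 2π√(L/g) for L: L = g·(T/2π)².
T = 216 ms = 0.2160 s; g = 9.810 m/s².
L = 0.01159 m
0.01159 m × (1 ft / 0.3048 m) = 0.03804 ft

0.0380 ft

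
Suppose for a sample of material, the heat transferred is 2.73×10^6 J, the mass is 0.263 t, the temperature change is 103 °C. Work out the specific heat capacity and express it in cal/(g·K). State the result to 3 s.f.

0.0241 cal/(g·K)

Rearranging Q = m·c·ΔT for c: c = Q/(m·ΔT).
Q = 2.73×10^6 J; m = 0.263 t = 263.0 kg; ΔT = 103 °C = 103.0 K.
c = 100.8 J/(kg·K)
100.8 J/(kg·K) × (1 cal/(g·K) / 4184 J/(kg·K)) = 0.02409 cal/(g·K)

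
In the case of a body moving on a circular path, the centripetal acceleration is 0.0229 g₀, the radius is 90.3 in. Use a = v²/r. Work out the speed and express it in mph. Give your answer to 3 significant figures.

Rearranging: v = √(a·r).
a = 0.0229 g₀ = 0.2246 m/s²; r = 90.3 in = 2.294 m.
v = 0.7177 m/s
0.7177 m/s × (1 mph / 0.4470 m/s) = 1.605 mph

1.61 mph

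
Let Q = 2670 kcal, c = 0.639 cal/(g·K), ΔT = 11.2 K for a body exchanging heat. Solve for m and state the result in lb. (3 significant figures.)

822 lb

Rearranging Q = m·c·ΔT for m: m = Q/(c·ΔT).
Q = 2670 kcal = 1.117×10^7 J; c = 0.639 cal/(g·K) = 2674 J/(kg·K); ΔT = 11.2 K.
m = 373.1 kg
373.1 kg × (1 lb / 0.4536 kg) = 822.5 lb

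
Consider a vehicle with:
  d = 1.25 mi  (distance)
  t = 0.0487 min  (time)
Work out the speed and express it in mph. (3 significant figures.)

Directly: v = d/t.
d = 1.25 mi = 2012 m; t = 0.0487 min = 2.922 s.
v = 688.5 m/s
688.5 m/s × (1 mph / 0.4470 m/s) = 1540 mph

1540 mph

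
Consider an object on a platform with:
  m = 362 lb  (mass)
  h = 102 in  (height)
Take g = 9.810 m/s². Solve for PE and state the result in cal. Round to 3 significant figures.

997 cal

Directly: PE = mgh.
m = 362 lb = 164.2 kg; h = 102 in = 2.591 m; g = 9.810 m/s².
PE = 4173 J  (the unit combination reduces to kg·m²/s² = J)
4173 J × (1 cal / 4.184 J) = 997.4 cal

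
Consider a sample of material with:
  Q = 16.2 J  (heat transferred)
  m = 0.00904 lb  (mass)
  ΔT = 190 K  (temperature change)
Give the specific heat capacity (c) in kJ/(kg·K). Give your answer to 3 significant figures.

0.0208 kJ/(kg·K)

Rearranging Q = m·c·ΔT for c: c = Q/(m·ΔT).
Q = 16.2 J; m = 0.00904 lb = 0.004100 kg; ΔT = 190 K.
c = 20.79 J/(kg·K)
20.79 J/(kg·K) × (1 kJ/(kg·K) / 1000 J/(kg·K)) = 0.02079 kJ/(kg·K)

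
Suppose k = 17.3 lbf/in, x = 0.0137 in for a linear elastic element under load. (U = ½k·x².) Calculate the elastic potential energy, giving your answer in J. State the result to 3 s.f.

1.83×10^-4 J

U is given directly by: U = ½kx².
k = 17.3 lbf/in = 3030 N/m; x = 0.0137 in = 3.480×10^-4 m.
U = 1.834×10^-4 J  (the unit combination reduces to kg·m²/s² = J)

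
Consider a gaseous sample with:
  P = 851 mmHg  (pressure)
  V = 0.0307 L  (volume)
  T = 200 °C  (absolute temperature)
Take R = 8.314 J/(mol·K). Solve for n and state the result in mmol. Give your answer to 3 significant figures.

0.885 mmol

From the ideal-gas law: n = PV/(RT).
P = 851 mmHg = 1.135×10^5 Pa; V = 0.0307 L = 3.070×10^-5 m³; T = 200 °C = 473.1 K; R = 8.314 J/(mol·K).
n = 8.854×10^-4 mol
8.854×10^-4 mol × (1 mmol / 0.001000 mol) = 0.8854 mmol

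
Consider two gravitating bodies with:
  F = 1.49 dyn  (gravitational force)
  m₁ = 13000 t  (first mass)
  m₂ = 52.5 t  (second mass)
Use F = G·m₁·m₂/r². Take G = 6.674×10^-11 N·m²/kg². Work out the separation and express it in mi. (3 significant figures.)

1.09 mi

Solving F = G·m₁·m₂/r² for r: r = √(G·m₁m₂/F).
F = 1.49 dyn = 1.490×10^-5 N; m₁ = 13000 t = 1.300×10^7 kg; m₂ = 52.5 t = 52500 kg; G = 6.674×10^-11 N·m²/kg².
r = 1748 m
1748 m × (1 mi / 1609 m) = 1.086 mi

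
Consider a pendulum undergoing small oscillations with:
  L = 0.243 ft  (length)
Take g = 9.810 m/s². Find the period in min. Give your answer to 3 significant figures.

0.00910 min

T is given directly by: T = 2π√(L/g).
L = 0.243 ft = 0.07407 m; g = 9.810 m/s².
T = 0.5460 s
0.5460 s × (1 min / 60.00 s) = 0.009099 min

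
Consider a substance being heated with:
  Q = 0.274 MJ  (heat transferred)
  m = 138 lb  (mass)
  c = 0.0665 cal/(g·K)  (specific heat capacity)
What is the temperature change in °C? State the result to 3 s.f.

Solving Q = m·c·ΔT for ΔT: ΔT = Q/(m·c).
Q = 0.274 MJ = 2.740×10^5 J; m = 138 lb = 62.60 kg; c = 0.0665 cal/(g·K) = 278.2 J/(kg·K).
ΔT = 15.73 K
Since 1 °C = 1 K, 15.73 °C.

15.7 °C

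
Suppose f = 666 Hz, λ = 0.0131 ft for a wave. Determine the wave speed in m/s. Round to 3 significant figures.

v is given directly by: v = fλ.
f = 666 Hz; λ = 0.0131 ft = 0.003993 m.
v = 2.659 m/s

2.66 m/s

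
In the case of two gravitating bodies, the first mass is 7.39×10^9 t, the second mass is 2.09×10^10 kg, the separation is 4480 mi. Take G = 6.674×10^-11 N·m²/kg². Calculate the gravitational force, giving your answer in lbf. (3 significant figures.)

From Newton's law of gravitation: F = Gm₁m₂/r².
m₁ = 7.39×10^9 t = 7.390×10^12 kg; m₂ = 2.09×10^10 kg; r = 4480 mi = 7.210×10^6 m; G = 6.674×10^-11 N·m²/kg².
F = 0.1983 N  (the unit combination reduces to kg·m/s² = N)
0.1983 N × (1 lbf / 4.448 N) = 0.04458 lbf

0.0446 lbf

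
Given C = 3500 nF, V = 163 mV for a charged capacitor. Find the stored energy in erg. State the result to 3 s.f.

E is given directly by: E = ½CV².
C = 3500 nF = 3.500×10^-6 F; V = 163 mV = 0.1630 V.
E = 4.650×10^-8 J  (the unit combination reduces to kg·m²/s² = J)
4.650×10^-8 J × (1 erg / 1.000×10^-7 J) = 0.4650 erg

0.465 erg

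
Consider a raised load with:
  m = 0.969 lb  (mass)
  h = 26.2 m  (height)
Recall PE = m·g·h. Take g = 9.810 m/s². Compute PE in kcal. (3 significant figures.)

0.0270 kcal

PE is given directly by: PE = mgh.
m = 0.969 lb = 0.4395 kg; h = 26.2 m; g = 9.810 m/s².
PE = 113.0 J
113.0 J × (1 kcal / 4184 J) = 0.02700 kcal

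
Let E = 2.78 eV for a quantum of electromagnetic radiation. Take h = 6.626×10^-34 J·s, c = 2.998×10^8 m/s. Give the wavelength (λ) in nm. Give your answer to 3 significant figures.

Solving E = h·c/λ for λ: λ = hc/E.
E = 2.78 eV = 4.454×10^-19 J; h = 6.626×10^-34 J·s; c = 2.998×10^8 m/s.
λ = 4.460×10^-7 m
4.460×10^-7 m × (1 nm / 1.000×10^-9 m) = 446.0 nm

446 nm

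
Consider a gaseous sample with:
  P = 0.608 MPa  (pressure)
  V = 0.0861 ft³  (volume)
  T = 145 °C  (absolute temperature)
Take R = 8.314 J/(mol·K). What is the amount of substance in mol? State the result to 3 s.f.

Solving PV = nRT for n: n = PV/(RT).
P = 0.608 MPa = 6.080×10^5 Pa; V = 0.0861 ft³ = 0.002438 m³; T = 145 °C = 418.1 K; R = 8.314 J/(mol·K).
n = 0.4264 mol

0.426 mol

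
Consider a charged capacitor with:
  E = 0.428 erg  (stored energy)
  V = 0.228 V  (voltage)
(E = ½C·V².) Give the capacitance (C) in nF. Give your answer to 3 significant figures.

Solving E = ½C·V² for C: C = 2E/V².
E = 0.428 erg = 4.280×10^-8 J; V = 0.228 V.
C = 1.647×10^-6 F
1.647×10^-6 F × (1 nF / 1.000×10^-9 F) = 1647 nF

1650 nF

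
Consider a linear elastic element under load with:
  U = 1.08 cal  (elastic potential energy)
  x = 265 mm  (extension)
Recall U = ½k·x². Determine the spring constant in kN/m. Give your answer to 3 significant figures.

0.129 kN/m

Solving U = ½k·x² for k: k = 2U/x².
U = 1.08 cal = 4.519 J; x = 265 mm = 0.2650 m.
k = 128.7 N/m
128.7 N/m × (1 kN/m / 1000 N/m) = 0.1287 kN/m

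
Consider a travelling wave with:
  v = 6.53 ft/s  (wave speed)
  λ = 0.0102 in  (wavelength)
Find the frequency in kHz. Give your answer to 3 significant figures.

Solving v = f·λ for f: f = v/λ.
v = 6.53 ft/s = 1.990 m/s; λ = 0.0102 in = 2.591×10^-4 m.
f = 7682 Hz
7682 Hz × (1 kHz / 1000 Hz) = 7.682 kHz

7.68 kHz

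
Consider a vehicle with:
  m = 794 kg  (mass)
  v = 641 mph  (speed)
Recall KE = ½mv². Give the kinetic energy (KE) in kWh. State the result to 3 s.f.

9.06 kWh

Directly: KE = ½mv².
m = 794 kg; v = 641 mph = 286.6 m/s.
KE = 3.260×10^7 J
3.260×10^7 J × (1 kWh / 3.600×10^6 J) = 9.055 kWh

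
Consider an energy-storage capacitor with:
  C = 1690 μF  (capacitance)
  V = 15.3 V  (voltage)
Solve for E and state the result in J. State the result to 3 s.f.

0.198 J

E is given directly by: E = ½CV².
C = 1690 μF = 0.001690 F; V = 15.3 V.
E = 0.1978 J  (the unit combination reduces to kg·m²/s² = J)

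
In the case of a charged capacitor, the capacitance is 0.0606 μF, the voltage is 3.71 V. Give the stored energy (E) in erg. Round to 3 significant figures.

E is given directly by: E = ½CV².
C = 0.0606 μF = 6.060×10^-8 F; V = 3.71 V.
E = 4.171×10^-7 J
4.171×10^-7 J × (1 erg / 1.000×10^-7 J) = 4.171 erg

4.17 erg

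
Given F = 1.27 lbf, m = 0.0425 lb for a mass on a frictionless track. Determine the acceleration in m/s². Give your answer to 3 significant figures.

293 m/s²

Rearranging: a = F/m.
F = 1.27 lbf = 5.649 N; m = 0.0425 lb = 0.01928 kg.
a = 293.0 m/s²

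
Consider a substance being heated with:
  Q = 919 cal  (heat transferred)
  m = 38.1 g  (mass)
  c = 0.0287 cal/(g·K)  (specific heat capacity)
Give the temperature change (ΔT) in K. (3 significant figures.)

Rearranging Q = m·c·ΔT for ΔT: ΔT = Q/(m·c).
Q = 919 cal = 3845 J; m = 38.1 g = 0.03810 kg; c = 0.0287 cal/(g·K) = 120.1 J/(kg·K).
ΔT = 840.4 K

840 K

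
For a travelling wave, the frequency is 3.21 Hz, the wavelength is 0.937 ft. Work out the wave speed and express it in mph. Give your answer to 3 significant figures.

Directly: v = fλ.
f = 3.21 Hz; λ = 0.937 ft = 0.2856 m.
v = 0.9168 m/s
0.9168 m/s × (1 mph / 0.4470 m/s) = 2.051 mph

2.05 mph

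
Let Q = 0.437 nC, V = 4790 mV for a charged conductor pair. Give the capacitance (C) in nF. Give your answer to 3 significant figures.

0.0912 nF

Directly: C = Q/V.
Q = 0.437 nC = 4.370×10^-10 C; V = 4790 mV = 4.790 V.
C = 9.123×10^-11 F
9.123×10^-11 F × (1 nF / 1.000×10^-9 F) = 0.09123 nF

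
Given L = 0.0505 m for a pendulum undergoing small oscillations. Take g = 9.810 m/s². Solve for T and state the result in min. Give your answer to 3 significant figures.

Directly: T = 2π√(L/g).
L = 0.0505 m; g = 9.810 m/s².
T = 0.4508 s
0.4508 s × (1 min / 60.00 s) = 0.007513 min

0.00751 min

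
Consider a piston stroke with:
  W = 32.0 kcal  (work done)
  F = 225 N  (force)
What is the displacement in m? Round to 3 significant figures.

Rearranging W = F·d for d: d = W/F.
W = 32.0 kcal = 1.339×10^5 J; F = 225 N.
d = 595.1 m

595 m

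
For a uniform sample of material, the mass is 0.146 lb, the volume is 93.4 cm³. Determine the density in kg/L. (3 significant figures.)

0.709 kg/L

ρ is given directly by: ρ = m/V.
m = 0.146 lb = 0.06622 kg; V = 93.4 cm³ = 9.340×10^-5 m³.
ρ = 709.0 kg/m³
709.0 kg/m³ × (1 kg/L / 1000 kg/m³) = 0.7090 kg/L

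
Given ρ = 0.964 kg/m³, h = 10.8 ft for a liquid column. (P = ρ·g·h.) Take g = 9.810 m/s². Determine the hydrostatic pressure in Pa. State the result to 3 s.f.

31.1 Pa

P is given directly by: P = ρgh.
ρ = 0.964 kg/m³; h = 10.8 ft = 3.292 m; g = 9.810 m/s².
P = 31.13 Pa  (the unit combination reduces to kg/(m·s²) = Pa)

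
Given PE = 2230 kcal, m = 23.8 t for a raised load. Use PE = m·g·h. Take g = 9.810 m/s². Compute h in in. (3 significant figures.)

1570 in

Solving PE = m·g·h for h: h = PE/(m·g).
PE = 2230 kcal = 9.330×10^6 J; m = 23.8 t = 23800 kg; g = 9.810 m/s².
h = 39.96 m
39.96 m × (1 in / 0.02540 m) = 1573 in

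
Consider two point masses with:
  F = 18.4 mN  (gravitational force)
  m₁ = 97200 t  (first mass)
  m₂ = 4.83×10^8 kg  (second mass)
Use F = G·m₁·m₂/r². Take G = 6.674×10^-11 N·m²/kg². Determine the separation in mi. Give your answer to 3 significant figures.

8.11 mi

From Newton's law of gravitation: r = √(G·m₁m₂/F).
F = 18.4 mN = 0.01840 N; m₁ = 97200 t = 9.720×10^7 kg; m₂ = 4.83×10^8 kg; G = 6.674×10^-11 N·m²/kg².
r = 13049 m
13049 m × (1 mi / 1609 m) = 8.109 mi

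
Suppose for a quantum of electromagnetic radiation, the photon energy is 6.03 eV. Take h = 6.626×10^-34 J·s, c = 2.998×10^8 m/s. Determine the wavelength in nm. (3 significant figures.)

206 nm

Rearranging E = h·c/λ for λ: λ = hc/E.
E = 6.03 eV = 9.661×10^-19 J; h = 6.626×10^-34 J·s; c = 2.998×10^8 m/s.
λ = 2.056×10^-7 m
2.056×10^-7 m × (1 nm / 1.000×10^-9 m) = 205.6 nm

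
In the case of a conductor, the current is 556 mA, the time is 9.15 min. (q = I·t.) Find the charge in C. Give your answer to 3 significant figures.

Directly: q = It.
I = 556 mA = 0.5560 A; t = 9.15 min = 549.0 s.
q = 305.2 C

305 C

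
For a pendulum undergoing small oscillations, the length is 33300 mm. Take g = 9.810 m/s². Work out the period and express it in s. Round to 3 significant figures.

11.6 s

T is given directly by: T = 2π√(L/g).
L = 33300 mm = 33.30 m; g = 9.810 m/s².
T = 11.58 s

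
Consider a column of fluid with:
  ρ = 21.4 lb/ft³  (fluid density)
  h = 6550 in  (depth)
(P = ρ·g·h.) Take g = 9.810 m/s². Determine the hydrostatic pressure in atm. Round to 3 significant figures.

5.52 atm

Directly: P = ρgh.
ρ = 21.4 lb/ft³ = 342.8 kg/m³; h = 6550 in = 166.4 m; g = 9.810 m/s².
P = 5.595×10^5 Pa  (the unit combination reduces to kg/(m·s²) = Pa)
5.595×10^5 Pa × (1 atm / 1.013×10^5 Pa) = 5.522 atm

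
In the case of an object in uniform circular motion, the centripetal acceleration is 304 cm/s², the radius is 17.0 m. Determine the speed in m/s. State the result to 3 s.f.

7.19 m/s

Rearranging a = v²/r for v: v = √(a·r).
a = 304 cm/s² = 3.040 m/s²; r = 17.0 m.
v = 7.189 m/s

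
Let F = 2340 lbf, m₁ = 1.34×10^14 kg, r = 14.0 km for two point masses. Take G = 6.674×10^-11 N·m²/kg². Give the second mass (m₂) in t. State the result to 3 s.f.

From Newton's law of gravitation: m₂ = F·r²/(G·m₁).
F = 2340 lbf = 10409 N; m₁ = 1.34×10^14 kg; r = 14.0 km = 14000 m; G = 6.674×10^-11 N·m²/kg².
m₂ = 2.281×10^8 kg
2.281×10^8 kg × (1 t / 1000 kg) = 2.281×10^5 t

2.28×10^5 t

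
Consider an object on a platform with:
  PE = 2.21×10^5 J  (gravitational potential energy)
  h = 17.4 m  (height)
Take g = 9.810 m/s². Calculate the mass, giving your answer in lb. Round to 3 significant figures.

Solving PE = m·g·h for m: m = PE/(g·h).
PE = 2.21×10^5 J; h = 17.4 m; g = 9.810 m/s².
m = 1295 kg
1295 kg × (1 lb / 0.4536 kg) = 2854 lb

2850 lb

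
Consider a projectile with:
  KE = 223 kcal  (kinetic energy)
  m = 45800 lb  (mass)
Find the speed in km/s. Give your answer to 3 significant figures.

Solving KE = ½mv² for v: v = √(2·KE/m).
KE = 223 kcal = 9.330×10^5 J; m = 45800 lb = 20775 kg.
v = 9.478 m/s
9.478 m/s × (1 km/s / 1000 m/s) = 0.009478 km/s

0.00948 km/s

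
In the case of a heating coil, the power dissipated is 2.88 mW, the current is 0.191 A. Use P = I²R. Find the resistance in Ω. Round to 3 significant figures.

0.0789 Ω

Rearranging P = I²R for R: R = P/I².
P = 2.88 mW = 0.002880 W; I = 0.191 A.
R = 0.07895 Ω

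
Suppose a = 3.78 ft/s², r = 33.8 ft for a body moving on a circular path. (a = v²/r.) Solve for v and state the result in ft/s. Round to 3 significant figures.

11.3 ft/s

Solving a = v²/r for v: v = √(a·r).
a = 3.78 ft/s² = 1.152 m/s²; r = 33.8 ft = 10.30 m.
v = 3.445 m/s
3.445 m/s × (1 ft/s / 0.3048 m/s) = 11.30 ft/s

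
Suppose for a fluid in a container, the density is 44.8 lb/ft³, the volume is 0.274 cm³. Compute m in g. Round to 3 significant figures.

Solving ρ = m/V for m: m = ρV.
ρ = 44.8 lb/ft³ = 717.6 kg/m³; V = 0.274 cm³ = 2.740×10^-7 m³.
m = 1.966×10^-4 kg
1.966×10^-4 kg × (1 g / 0.001000 kg) = 0.1966 g

0.197 g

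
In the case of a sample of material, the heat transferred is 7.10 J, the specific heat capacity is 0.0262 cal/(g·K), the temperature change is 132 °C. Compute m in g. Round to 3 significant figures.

Rearranging: m = Q/(c·ΔT).
Q = 7.10 J; c = 0.0262 cal/(g·K) = 109.6 J/(kg·K); ΔT = 132 °C = 132.0 K.
m = 4.907×10^-4 kg
4.907×10^-4 kg × (1 g / 0.001000 kg) = 0.4907 g

0.491 g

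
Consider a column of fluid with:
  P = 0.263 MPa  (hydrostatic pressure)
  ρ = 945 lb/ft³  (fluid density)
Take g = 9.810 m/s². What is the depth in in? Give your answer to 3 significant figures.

Rearranging P = ρ·g·h for h: h = P/(ρ·g).
P = 0.263 MPa = 2.630×10^5 Pa; ρ = 945 lb/ft³ = 15137 kg/m³; g = 9.810 m/s².
h = 1.771 m
1.771 m × (1 in / 0.02540 m) = 69.73 in

69.7 in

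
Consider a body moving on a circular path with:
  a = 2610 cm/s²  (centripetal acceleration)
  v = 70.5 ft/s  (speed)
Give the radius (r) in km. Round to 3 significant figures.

Rearranging a = v²/r for r: r = v²/a.
a = 2610 cm/s² = 26.10 m/s²; v = 70.5 ft/s = 21.49 m/s.
r = 17.69 m
17.69 m × (1 km / 1000 m) = 0.01769 km

0.0177 km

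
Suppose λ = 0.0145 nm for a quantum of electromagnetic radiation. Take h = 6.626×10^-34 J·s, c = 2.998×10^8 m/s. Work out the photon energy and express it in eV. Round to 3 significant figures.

E is given directly by: E = hc/λ.
λ = 0.0145 nm = 1.450×10^-11 m; h = 6.626×10^-34 J·s; c = 2.998×10^8 m/s.
E = 1.370×10^-14 J
1.370×10^-14 J × (1 eV / 1.602×10^-19 J) = 85508 eV

85500 eV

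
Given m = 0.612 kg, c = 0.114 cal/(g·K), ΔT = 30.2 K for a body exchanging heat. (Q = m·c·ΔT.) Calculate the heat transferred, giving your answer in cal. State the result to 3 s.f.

2110 cal

Q is given directly by: Q = mcΔT.
m = 0.612 kg; c = 0.114 cal/(g·K) = 477.0 J/(kg·K); ΔT = 30.2 K.
Q = 8816 J  (the unit combination reduces to kg·m²/s² = J)
8816 J × (1 cal / 4.184 J) = 2107 cal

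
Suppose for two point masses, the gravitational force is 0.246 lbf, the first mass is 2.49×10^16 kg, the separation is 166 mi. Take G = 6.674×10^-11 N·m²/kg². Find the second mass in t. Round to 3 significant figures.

47.0 t

From Newton's law of gravitation: m₂ = F·r²/(G·m₁).
F = 0.246 lbf = 1.094 N; m₁ = 2.49×10^16 kg; r = 166 mi = 2.672×10^5 m; G = 6.674×10^-11 N·m²/kg².
m₂ = 46995 kg
46995 kg × (1 t / 1000 kg) = 46.99 t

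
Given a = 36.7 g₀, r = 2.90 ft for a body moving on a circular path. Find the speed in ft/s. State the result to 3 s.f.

58.5 ft/s

Rearranging a = v²/r for v: v = √(a·r).
a = 36.7 g₀ = 359.9 m/s²; r = 2.90 ft = 0.8839 m.
v = 17.84 m/s
17.84 m/s × (1 ft/s / 0.3048 m/s) = 58.52 ft/s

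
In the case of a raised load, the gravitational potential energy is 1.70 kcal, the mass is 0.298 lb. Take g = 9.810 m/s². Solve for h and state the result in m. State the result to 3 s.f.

Rearranging: h = PE/(m·g).
PE = 1.70 kcal = 7113 J; m = 0.298 lb = 0.1352 kg; g = 9.810 m/s².
h = 5364 m

5360 m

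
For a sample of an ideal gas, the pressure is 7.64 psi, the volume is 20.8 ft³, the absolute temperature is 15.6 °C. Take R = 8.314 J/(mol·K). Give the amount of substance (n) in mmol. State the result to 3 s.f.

From the ideal-gas law: n = PV/(RT).
P = 7.64 psi = 52676 Pa; V = 20.8 ft³ = 0.5890 m³; T = 15.6 °C = 288.8 K; R = 8.314 J/(mol·K).
n = 12.92 mol
12.92 mol × (1 mmol / 0.001000 mol) = 12924 mmol

12900 mmol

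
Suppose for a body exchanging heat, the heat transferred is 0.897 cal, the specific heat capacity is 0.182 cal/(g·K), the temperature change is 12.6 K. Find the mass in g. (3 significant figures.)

Rearranging: m = Q/(c·ΔT).
Q = 0.897 cal = 3.753 J; c = 0.182 cal/(g·K) = 761.5 J/(kg·K); ΔT = 12.6 K.
m = 3.912×10^-4 kg
3.912×10^-4 kg × (1 g / 0.001000 kg) = 0.3912 g

0.391 g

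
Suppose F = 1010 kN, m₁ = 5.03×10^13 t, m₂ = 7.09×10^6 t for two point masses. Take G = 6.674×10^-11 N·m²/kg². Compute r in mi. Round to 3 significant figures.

From Newton's law of gravitation: r = √(G·m₁m₂/F).
F = 1010 kN = 1.010×10^6 N; m₁ = 5.03×10^13 t = 5.030×10^16 kg; m₂ = 7.09×10^6 t = 7.090×10^9 kg; G = 6.674×10^-11 N·m²/kg².
r = 1.535×10^5 m
1.535×10^5 m × (1 mi / 1609 m) = 95.39 mi

95.4 mi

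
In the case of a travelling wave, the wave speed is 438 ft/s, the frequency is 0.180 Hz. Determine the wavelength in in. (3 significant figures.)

29200 in

Rearranging: λ = v/f.
v = 438 ft/s = 133.5 m/s; f = 0.180 Hz.
λ = 741.7 m
741.7 m × (1 in / 0.02540 m) = 29200 in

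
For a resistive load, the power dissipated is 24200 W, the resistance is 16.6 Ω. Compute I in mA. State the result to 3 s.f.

Solving P = I²R for I: I = √(P/R).
P = 24200 W; R = 16.6 Ω.
I = 38.18 A
38.18 A × (1 mA / 0.001000 A) = 38182 mA

38200 mA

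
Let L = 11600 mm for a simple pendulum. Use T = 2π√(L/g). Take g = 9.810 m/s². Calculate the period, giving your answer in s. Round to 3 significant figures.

Directly: T = 2π√(L/g).
L = 11600 mm = 11.60 m; g = 9.810 m/s².
T = 6.832 s

6.83 s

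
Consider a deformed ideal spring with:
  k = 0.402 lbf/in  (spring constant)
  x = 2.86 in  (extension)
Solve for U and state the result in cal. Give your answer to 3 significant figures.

0.0444 cal

Directly: U = ½kx².
k = 0.402 lbf/in = 70.40 N/m; x = 2.86 in = 0.07264 m.
U = 0.1858 J
0.1858 J × (1 cal / 4.184 J) = 0.04440 cal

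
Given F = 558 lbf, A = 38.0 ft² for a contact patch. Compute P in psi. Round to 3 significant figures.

P is given directly by: P = F/A.
F = 558 lbf = 2482 N; A = 38.0 ft² = 3.530 m².
P = 703.1 Pa
703.1 Pa × (1 psi / 6895 Pa) = 0.1020 psi

0.102 psi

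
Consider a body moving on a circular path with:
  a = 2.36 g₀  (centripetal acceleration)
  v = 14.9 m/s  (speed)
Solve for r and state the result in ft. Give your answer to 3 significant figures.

31.5 ft

Solving a = v²/r for r: r = v²/a.
a = 2.36 g₀ = 23.14 m/s²; v = 14.9 m/s.
r = 9.593 m
9.593 m × (1 ft / 0.3048 m) = 31.47 ft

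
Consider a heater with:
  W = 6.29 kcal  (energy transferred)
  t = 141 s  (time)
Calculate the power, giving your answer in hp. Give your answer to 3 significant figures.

P is given directly by: P = W/t.
W = 6.29 kcal = 26317 J; t = 141 s.
P = 186.6 W
186.6 W × (1 hp / 745.7 W) = 0.2503 hp

0.250 hp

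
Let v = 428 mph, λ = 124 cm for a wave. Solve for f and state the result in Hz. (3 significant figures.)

154 Hz

Solving v = f·λ for f: f = v/λ.
v = 428 mph = 191.3 m/s; λ = 124 cm = 1.240 m.
f = 154.3 Hz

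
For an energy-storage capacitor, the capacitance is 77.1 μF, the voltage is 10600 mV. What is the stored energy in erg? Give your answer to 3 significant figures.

E is given directly by: E = ½CV².
C = 77.1 μF = 7.710×10^-5 F; V = 10600 mV = 10.60 V.
E = 0.004331 J  (the unit combination reduces to kg·m²/s² = J)
0.004331 J × (1 erg / 1.000×10^-7 J) = 43315 erg

43300 erg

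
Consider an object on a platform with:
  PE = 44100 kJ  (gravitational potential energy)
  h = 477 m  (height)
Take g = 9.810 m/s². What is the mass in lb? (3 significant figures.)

Solving PE = m·g·h for m: m = PE/(g·h).
PE = 44100 kJ = 4.410×10^7 J; h = 477 m; g = 9.810 m/s².
m = 9424 kg
9424 kg × (1 lb / 0.4536 kg) = 20777 lb

20800 lb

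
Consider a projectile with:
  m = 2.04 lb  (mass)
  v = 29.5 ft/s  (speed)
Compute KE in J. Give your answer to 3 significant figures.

37.4 J

KE is given directly by: KE = ½mv².
m = 2.04 lb = 0.9253 kg; v = 29.5 ft/s = 8.992 m/s.
KE = 37.41 J  (the unit combination reduces to kg·m²/s² = J)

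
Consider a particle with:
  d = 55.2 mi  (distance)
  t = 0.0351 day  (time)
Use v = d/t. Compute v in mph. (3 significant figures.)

65.5 mph

Directly: v = d/t.
d = 55.2 mi = 88836 m; t = 0.0351 day = 3033 s.
v = 29.29 m/s
29.29 m/s × (1 mph / 0.4470 m/s) = 65.53 mph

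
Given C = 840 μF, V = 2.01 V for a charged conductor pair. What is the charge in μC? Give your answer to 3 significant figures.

Rearranging C = Q/V for Q: Q = CV.
C = 840 μF = 8.400×10^-4 F; V = 2.01 V.
Q = 0.001688 C
0.001688 C × (1 μC / 1.000×10^-6 C) = 1688 μC

1690 μC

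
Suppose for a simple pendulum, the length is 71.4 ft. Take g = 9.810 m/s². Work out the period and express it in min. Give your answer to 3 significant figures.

T is given directly by: T = 2π√(L/g).
L = 71.4 ft = 21.76 m; g = 9.810 m/s².
T = 9.358 s
9.358 s × (1 min / 60.00 s) = 0.1560 min

0.156 min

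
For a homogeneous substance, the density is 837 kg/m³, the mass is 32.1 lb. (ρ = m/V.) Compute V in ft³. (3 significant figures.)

0.614 ft³

Rearranging ρ = m/V for V: V = m/ρ.
ρ = 837 kg/m³; m = 32.1 lb = 14.56 kg.
V = 0.01740 m³
0.01740 m³ × (1 ft³ / 0.02832 m³) = 0.6143 ft³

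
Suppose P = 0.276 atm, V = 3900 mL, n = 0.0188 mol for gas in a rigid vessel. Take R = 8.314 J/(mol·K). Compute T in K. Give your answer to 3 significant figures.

Solving PV = nRT for T: T = PV/(nR).
P = 0.276 atm = 27966 Pa; V = 3900 mL = 0.003900 m³; n = 0.0188 mol; R = 8.314 J/(mol·K).
T = 697.8 K

698 K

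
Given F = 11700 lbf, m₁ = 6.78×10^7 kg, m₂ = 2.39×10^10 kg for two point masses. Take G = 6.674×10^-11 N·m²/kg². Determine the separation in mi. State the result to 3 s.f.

0.0283 mi

Rearranging F = G·m₁·m₂/r² for r: r = √(G·m₁m₂/F).
F = 11700 lbf = 52044 N; m₁ = 6.78×10^7 kg; m₂ = 2.39×10^10 kg; G = 6.674×10^-11 N·m²/kg².
r = 45.58 m
45.58 m × (1 mi / 1609 m) = 0.02833 mi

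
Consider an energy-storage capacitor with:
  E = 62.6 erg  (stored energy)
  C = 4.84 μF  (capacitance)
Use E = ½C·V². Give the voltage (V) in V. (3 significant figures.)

1.61 V

Solving E = ½C·V² for V: V = √(2E/C).
E = 62.6 erg = 6.260×10^-6 J; C = 4.84 μF = 4.840×10^-6 F.
V = 1.608 V  (the unit combination reduces to kg·m²/(A·s³) = V)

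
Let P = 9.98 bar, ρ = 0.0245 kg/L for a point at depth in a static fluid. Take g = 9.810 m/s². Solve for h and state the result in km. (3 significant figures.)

4.15 km

Rearranging P = ρ·g·h for h: h = P/(ρ·g).
P = 9.98 bar = 9.980×10^5 Pa; ρ = 0.0245 kg/L = 24.50 kg/m³; g = 9.810 m/s².
h = 4152 m
4152 m × (1 km / 1000 m) = 4.152 km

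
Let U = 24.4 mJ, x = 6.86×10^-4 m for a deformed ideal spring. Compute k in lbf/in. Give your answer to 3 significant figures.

Solving U = ½k·x² for k: k = 2U/x².
U = 24.4 mJ = 0.02440 J; x = 6.86×10^-4 m.
k = 1.037×10^5 N/m
1.037×10^5 N/m × (1 lbf/in / 175.1 N/m) = 592.1 lbf/in

592 lbf/in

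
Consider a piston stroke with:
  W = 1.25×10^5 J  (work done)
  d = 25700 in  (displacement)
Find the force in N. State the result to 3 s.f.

191 N

Rearranging W = F·d for F: F = W/d.
W = 1.25×10^5 J; d = 25700 in = 652.8 m.
F = 191.5 N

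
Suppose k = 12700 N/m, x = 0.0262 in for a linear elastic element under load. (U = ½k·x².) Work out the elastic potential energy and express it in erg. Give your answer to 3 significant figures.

Directly: U = ½kx².
k = 12700 N/m; x = 0.0262 in = 6.655×10^-4 m.
U = 0.002812 J
0.002812 J × (1 erg / 1.000×10^-7 J) = 28122 erg

28100 erg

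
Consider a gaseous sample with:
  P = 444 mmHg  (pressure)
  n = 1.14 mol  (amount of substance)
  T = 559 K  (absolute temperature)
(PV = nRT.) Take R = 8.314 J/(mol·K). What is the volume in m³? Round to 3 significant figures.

Rearranging PV = nRT for V: V = nRT/P.
P = 444 mmHg = 59195 Pa; n = 1.14 mol; T = 559 K; R = 8.314 J/(mol·K).
V = 0.08950 m³

0.0895 m³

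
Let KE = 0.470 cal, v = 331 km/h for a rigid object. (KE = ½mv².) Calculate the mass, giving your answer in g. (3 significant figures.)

0.465 g

Rearranging KE = ½mv² for m: m = 2·KE/v².
KE = 0.470 cal = 1.966 J; v = 331 km/h = 91.94 m/s.
m = 4.652×10^-4 kg
4.652×10^-4 kg × (1 g / 0.001000 kg) = 0.4652 g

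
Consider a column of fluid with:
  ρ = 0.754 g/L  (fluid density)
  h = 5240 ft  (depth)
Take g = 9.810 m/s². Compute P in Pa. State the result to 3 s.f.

Directly: P = ρgh.
ρ = 0.754 g/L = 0.7540 kg/m³; h = 5240 ft = 1597 m; g = 9.810 m/s².
P = 11814 Pa

11800 Pa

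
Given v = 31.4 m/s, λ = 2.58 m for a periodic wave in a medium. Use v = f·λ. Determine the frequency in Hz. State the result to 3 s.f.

12.2 Hz

Solving v = f·λ for f: f = v/λ.
v = 31.4 m/s; λ = 2.58 m.
f = 12.17 Hz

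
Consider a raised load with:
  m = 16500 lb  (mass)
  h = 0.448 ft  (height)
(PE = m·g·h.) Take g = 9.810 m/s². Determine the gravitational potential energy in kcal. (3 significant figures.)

2.40 kcal

PE is given directly by: PE = mgh.
m = 16500 lb = 7484 kg; h = 0.448 ft = 0.1366 m; g = 9.810 m/s².
PE = 10026 J
10026 J × (1 kcal / 4184 J) = 2.396 kcal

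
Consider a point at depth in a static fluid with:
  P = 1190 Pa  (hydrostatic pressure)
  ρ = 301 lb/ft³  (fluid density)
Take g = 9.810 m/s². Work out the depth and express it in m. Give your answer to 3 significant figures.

Rearranging: h = P/(ρ·g).
P = 1190 Pa; ρ = 301 lb/ft³ = 4822 kg/m³; g = 9.810 m/s².
h = 0.02516 m

0.0252 m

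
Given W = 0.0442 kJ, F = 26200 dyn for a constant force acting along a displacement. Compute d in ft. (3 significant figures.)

553 ft

Rearranging W = F·d for d: d = W/F.
W = 0.0442 kJ = 44.20 J; F = 26200 dyn = 0.2620 N.
d = 168.7 m
168.7 m × (1 ft / 0.3048 m) = 553.5 ft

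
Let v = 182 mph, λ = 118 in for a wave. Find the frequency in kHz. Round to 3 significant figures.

0.0271 kHz

Rearranging: f = v/λ.
v = 182 mph = 81.36 m/s; λ = 118 in = 2.997 m.
f = 27.15 Hz
27.15 Hz × (1 kHz / 1000 Hz) = 0.02715 kHz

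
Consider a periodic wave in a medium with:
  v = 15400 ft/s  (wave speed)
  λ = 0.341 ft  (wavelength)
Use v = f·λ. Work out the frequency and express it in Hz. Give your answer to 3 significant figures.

Solving v = f·λ for f: f = v/λ.
v = 15400 ft/s = 4694 m/s; λ = 0.341 ft = 0.1039 m.
f = 45161 Hz

45200 Hz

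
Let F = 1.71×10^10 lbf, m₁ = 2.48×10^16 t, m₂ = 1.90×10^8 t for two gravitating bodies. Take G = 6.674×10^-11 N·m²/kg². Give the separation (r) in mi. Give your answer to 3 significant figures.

40.0 mi

From Newton's law of gravitation: r = √(G·m₁m₂/F).
F = 1.71×10^10 lbf = 7.606×10^10 N; m₁ = 2.48×10^16 t = 2.480×10^19 kg; m₂ = 1.90×10^8 t = 1.900×10^11 kg; G = 6.674×10^-11 N·m²/kg².
r = 64299 m
64299 m × (1 mi / 1609 m) = 39.95 mi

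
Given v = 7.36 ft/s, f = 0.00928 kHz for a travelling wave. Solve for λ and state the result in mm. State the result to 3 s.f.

Rearranging v = f·λ for λ: λ = v/f.
v = 7.36 ft/s = 2.243 m/s; f = 0.00928 kHz = 9.280 Hz.
λ = 0.2417 m
0.2417 m × (1 mm / 0.001000 m) = 241.7 mm

242 mm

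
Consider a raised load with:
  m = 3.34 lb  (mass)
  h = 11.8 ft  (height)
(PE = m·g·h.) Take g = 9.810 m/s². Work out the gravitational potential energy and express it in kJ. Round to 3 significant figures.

0.0535 kJ

Directly: PE = mgh.
m = 3.34 lb = 1.515 kg; h = 11.8 ft = 3.597 m; g = 9.810 m/s².
PE = 53.45 J
53.45 J × (1 kJ / 1000 J) = 0.05345 kJ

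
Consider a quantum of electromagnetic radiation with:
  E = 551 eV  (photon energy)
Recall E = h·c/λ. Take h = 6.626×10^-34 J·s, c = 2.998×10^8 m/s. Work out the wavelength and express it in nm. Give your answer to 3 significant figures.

Solving E = h·c/λ for λ: λ = hc/E.
E = 551 eV = 8.828×10^-17 J; h = 6.626×10^-34 J·s; c = 2.998×10^8 m/s.
λ = 2.250×10^-9 m
2.250×10^-9 m × (1 nm / 1.000×10^-9 m) = 2.250 nm

2.25 nm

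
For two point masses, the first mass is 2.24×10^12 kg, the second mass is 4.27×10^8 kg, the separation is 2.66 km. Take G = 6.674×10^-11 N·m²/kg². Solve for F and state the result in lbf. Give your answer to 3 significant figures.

From Newton's law of gravitation: F = Gm₁m₂/r².
m₁ = 2.24×10^12 kg; m₂ = 4.27×10^8 kg; r = 2.66 km = 2660 m; G = 6.674×10^-11 N·m²/kg².
F = 9022 N
9022 N × (1 lbf / 4.448 N) = 2028 lbf

2030 lbf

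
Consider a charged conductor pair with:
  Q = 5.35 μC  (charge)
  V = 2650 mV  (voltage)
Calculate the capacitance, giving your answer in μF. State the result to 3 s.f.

2.02 μF

C is given directly by: C = Q/V.
Q = 5.35 μC = 5.350×10^-6 C; V = 2650 mV = 2.650 V.
C = 2.019×10^-6 F
2.019×10^-6 F × (1 μF / 1.000×10^-6 F) = 2.019 μF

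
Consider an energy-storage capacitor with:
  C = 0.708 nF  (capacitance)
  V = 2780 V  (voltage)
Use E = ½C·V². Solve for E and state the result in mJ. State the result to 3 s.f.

Directly: E = ½CV².
C = 0.708 nF = 7.080×10^-10 F; V = 2780 V.
E = 0.002736 J
0.002736 J × (1 mJ / 0.001000 J) = 2.736 mJ

2.74 mJ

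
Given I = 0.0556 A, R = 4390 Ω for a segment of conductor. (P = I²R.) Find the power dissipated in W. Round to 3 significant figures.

13.6 W

Directly: P = I²R.
I = 0.0556 A; R = 4390 Ω.
P = 13.57 W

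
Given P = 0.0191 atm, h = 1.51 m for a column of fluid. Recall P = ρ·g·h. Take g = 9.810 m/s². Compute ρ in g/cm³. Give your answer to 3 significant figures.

Solving P = ρ·g·h for ρ: ρ = P/(g·h).
P = 0.0191 atm = 1935 Pa; h = 1.51 m; g = 9.810 m/s².
ρ = 130.6 kg/m³
130.6 kg/m³ × (1 g/cm³ / 1000 kg/m³) = 0.1306 g/cm³

0.131 g/cm³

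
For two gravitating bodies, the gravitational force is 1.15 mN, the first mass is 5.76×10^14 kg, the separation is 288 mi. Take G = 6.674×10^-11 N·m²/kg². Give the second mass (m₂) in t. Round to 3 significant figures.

6.43 t

Solving F = G·m₁·m₂/r² for m₂: m₂ = F·r²/(G·m₁).
F = 1.15 mN = 0.001150 N; m₁ = 5.76×10^14 kg; r = 288 mi = 4.635×10^5 m; G = 6.674×10^-11 N·m²/kg².
m₂ = 6426 kg
6426 kg × (1 t / 1000 kg) = 6.426 t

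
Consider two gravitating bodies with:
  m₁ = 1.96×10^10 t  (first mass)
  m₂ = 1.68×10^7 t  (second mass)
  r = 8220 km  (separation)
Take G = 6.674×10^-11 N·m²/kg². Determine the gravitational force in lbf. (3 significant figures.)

0.0731 lbf

F is given directly by: F = Gm₁m₂/r².
m₁ = 1.96×10^10 t = 1.960×10^13 kg; m₂ = 1.68×10^7 t = 1.680×10^10 kg; r = 8220 km = 8.220×10^6 m; G = 6.674×10^-11 N·m²/kg².
F = 0.3252 N
0.3252 N × (1 lbf / 4.448 N) = 0.07312 lbf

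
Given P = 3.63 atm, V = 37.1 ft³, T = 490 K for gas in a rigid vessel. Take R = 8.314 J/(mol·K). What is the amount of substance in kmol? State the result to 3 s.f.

From the ideal-gas law: n = PV/(RT).
P = 3.63 atm = 3.678×10^5 Pa; V = 37.1 ft³ = 1.051 m³; T = 490 K; R = 8.314 J/(mol·K).
n = 94.85 mol
94.85 mol × (1 kmol / 1000 mol) = 0.09485 kmol

0.0948 kmol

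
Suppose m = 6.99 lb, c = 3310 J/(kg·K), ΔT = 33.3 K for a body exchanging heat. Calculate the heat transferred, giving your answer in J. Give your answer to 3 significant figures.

3.49×10^5 J

Directly: Q = mcΔT.
m = 6.99 lb = 3.171 kg; c = 3310 J/(kg·K); ΔT = 33.3 K.
Q = 3.495×10^5 J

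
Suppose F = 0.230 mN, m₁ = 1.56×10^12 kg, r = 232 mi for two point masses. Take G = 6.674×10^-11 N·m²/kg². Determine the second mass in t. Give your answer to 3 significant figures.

308 t

Solving F = G·m₁·m₂/r² for m₂: m₂ = F·r²/(G·m₁).
F = 0.230 mN = 2.300×10^-4 N; m₁ = 1.56×10^12 kg; r = 232 mi = 3.734×10^5 m; G = 6.674×10^-11 N·m²/kg².
m₂ = 3.080×10^5 kg
3.080×10^5 kg × (1 t / 1000 kg) = 308.0 t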